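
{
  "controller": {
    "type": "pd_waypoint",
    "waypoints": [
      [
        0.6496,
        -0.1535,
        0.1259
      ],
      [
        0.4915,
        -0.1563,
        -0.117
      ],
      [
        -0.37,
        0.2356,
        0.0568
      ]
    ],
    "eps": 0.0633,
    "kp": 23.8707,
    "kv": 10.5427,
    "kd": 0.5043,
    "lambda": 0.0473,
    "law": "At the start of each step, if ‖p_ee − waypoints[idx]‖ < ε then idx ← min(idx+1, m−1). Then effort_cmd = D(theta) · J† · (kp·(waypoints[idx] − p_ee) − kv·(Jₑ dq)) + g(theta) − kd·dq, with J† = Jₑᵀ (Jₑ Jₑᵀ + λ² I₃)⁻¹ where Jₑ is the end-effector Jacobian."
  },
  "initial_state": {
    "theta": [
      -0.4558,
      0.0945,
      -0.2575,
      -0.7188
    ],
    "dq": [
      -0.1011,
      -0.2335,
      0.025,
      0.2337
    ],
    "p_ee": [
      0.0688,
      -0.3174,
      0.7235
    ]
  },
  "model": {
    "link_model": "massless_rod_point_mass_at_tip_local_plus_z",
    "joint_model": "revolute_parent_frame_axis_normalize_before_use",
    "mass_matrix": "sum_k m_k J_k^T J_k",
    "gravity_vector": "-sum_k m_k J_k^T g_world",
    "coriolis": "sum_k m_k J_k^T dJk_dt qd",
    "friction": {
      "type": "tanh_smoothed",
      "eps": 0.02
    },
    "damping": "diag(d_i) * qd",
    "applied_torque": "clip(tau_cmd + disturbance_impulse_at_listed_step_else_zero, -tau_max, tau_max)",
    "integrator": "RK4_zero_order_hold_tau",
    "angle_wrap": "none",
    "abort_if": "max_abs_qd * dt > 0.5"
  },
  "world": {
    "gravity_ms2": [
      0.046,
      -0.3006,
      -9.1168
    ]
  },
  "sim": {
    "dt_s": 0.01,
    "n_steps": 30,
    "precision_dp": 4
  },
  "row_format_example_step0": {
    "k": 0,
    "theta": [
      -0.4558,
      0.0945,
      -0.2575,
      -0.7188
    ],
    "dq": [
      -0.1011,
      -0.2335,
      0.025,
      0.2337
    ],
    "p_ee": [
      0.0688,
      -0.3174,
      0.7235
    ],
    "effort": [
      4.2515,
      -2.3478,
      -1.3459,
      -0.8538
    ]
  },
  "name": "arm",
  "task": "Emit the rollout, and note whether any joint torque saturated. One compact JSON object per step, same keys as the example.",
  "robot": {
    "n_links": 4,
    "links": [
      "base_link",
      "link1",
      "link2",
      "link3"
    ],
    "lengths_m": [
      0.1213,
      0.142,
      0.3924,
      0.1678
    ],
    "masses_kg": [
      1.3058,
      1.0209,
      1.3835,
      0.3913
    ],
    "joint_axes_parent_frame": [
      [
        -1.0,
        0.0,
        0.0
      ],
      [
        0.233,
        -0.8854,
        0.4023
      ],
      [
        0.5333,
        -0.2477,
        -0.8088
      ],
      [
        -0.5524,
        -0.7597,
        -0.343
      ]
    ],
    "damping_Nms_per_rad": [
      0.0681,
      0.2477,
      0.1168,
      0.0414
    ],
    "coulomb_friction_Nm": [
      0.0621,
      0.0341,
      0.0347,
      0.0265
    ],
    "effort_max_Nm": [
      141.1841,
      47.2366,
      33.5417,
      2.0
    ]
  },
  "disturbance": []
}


{"k":1,"theta":[-0.4571,0.0926,-0.2581,-0.7233],"dq":[-0.1562,-0.1588,-0.1316,-1.1171],"p_ee":[0.0706,-0.3177,0.7227],"effort":[4.5293,-2.0268,-1.2786,-0.0587]}
{"k":2,"theta":[-0.4589,0.091,-0.2599,-0.7359],"dq":[-0.2098,-0.1542,-0.2336,-1.3971],"p_ee":[0.0732,-0.3179,0.7212],"effort":[4.5932,-1.9928,-1.2256,0.1165]}
{"k":3,"theta":[-0.4612,0.0894,-0.2626,-0.7501],"dq":[-0.2537,-0.1688,-0.2946,-1.4481],"p_ee":[0.0762,-0.3181,0.7194],"effort":[4.6395,-2.0198,-1.2017,0.1594]}
{"k":4,"theta":[-0.464,0.0876,-0.2657,-0.7646],"dq":[-0.2899,-0.1903,-0.3299,-1.447],"p_ee":[0.0793,-0.3183,0.7176],"effort":[4.6998,-2.057,-1.1992,0.1726]}
{"k":5,"theta":[-0.467,0.0856,-0.2691,-0.779],"dq":[-0.3211,-0.2153,-0.3501,-1.4335],"p_ee":[0.0826,-0.3186,0.7156],"effort":[4.7741,-2.092,-1.2098,0.179]}
{"k":6,"theta":[-0.4704,0.0833,-0.2726,-0.7933],"dq":[-0.349,-0.2422,-0.3616,-1.4165],"p_ee":[0.0859,-0.3189,0.7136],"effort":[4.8587,-2.1212,-1.228,0.1838]}
{"k":7,"theta":[-0.474,0.0807,-0.2763,-0.8073],"dq":[-0.3747,-0.2706,-0.3682,-1.3984],"p_ee":[0.0894,-0.3194,0.7115],"effort":[4.9504,-2.1434,-1.2506,0.1883]}
{"k":8,"theta":[-0.4779,0.0778,-0.28,-0.8212],"dq":[-0.3989,-0.2999,-0.372,-1.3797],"p_ee":[0.093,-0.3199,0.7093],"effort":[5.047,-2.1585,-1.2755,0.1928]}
{"k":9,"theta":[-0.482,0.0747,-0.2837,-0.8349],"dq":[-0.4218,-0.3299,-0.3741,-1.3606],"p_ee":[0.0968,-0.3206,0.707],"effort":[5.1473,-2.1663,-1.3018,0.1973]}
{"k":10,"theta":[-0.4863,0.0712,-0.2874,-0.8484],"dq":[-0.4436,-0.3604,-0.375,-1.3411],"p_ee":[0.1007,-0.3213,0.7046],"effort":[5.2503,-2.1671,-1.3288,0.202]}
{"k":11,"theta":[-0.4908,0.0675,-0.2912,-0.8617],"dq":[-0.4643,-0.3913,-0.3753,-1.3214],"p_ee":[0.1047,-0.3221,0.7021],"effort":[5.3554,-2.161,-1.3561,0.2068]}
{"k":12,"theta":[-0.4956,0.0634,-0.2949,-0.8748],"dq":[-0.4841,-0.4224,-0.375,-1.3014],"p_ee":[0.1088,-0.3229,0.6995],"effort":[5.4622,-2.1483,-1.3835,0.2116]}
{"k":13,"theta":[-0.5005,0.059,-0.2987,-0.8878],"dq":[-0.503,-0.4537,-0.3744,-1.2812],"p_ee":[0.1131,-0.3238,0.6969],"effort":[5.5703,-2.129,-1.411,0.2165]}
{"k":14,"theta":[-0.5056,0.0543,-0.3024,-0.9005],"dq":[-0.5208,-0.4851,-0.3734,-1.2607],"p_ee":[0.1175,-0.3248,0.6941],"effort":[5.6793,-2.1035,-1.4384,0.2215]}
{"k":15,"theta":[-0.5109,0.0493,-0.3061,-0.913],"dq":[-0.5377,-0.5164,-0.3721,-1.24],"p_ee":[0.122,-0.3258,0.6913],"effort":[5.7892,-2.072,-1.4656,0.2264]}
{"k":16,"theta":[-0.5164,0.044,-0.3099,-0.9253],"dq":[-0.5537,-0.5477,-0.3705,-1.2191],"p_ee":[0.1267,-0.3268,0.6884],"effort":[5.8995,-2.0346,-1.4926,0.2314]}
{"k":17,"theta":[-0.522,0.0384,-0.3136,-0.9373],"dq":[-0.5687,-0.5787,-0.3686,-1.198],"p_ee":[0.1315,-0.3279,0.6853],"effort":[6.0101,-1.9915,-1.5194,0.2364]}
{"k":18,"theta":[-0.5277,0.0324,-0.3172,-0.9492],"dq":[-0.5827,-0.6096,-0.3664,-1.1766],"p_ee":[0.1364,-0.329,0.6822],"effort":[6.1208,-1.9429,-1.546,0.2413]}
{"k":19,"theta":[-0.5336,0.0262,-0.3209,-0.9609],"dq":[-0.5958,-0.6401,-0.3639,-1.1551],"p_ee":[0.1414,-0.3301,0.679],"effort":[6.2313,-1.889,-1.5722,0.2462]}
{"k":20,"theta":[-0.5396,0.0196,-0.3245,-0.9723],"dq":[-0.6079,-0.6703,-0.3612,-1.1334],"p_ee":[0.1465,-0.3313,0.6757],"effort":[6.3415,-1.8299,-1.5981,0.251]}
{"k":21,"theta":[-0.5458,0.0128,-0.3281,-0.9835],"dq":[-0.6191,-0.7002,-0.3582,-1.1116],"p_ee":[0.1518,-0.3324,0.6724],"effort":[6.4512,-1.7658,-1.6237,0.2558]}
{"k":22,"theta":[-0.552,0.0056,-0.3317,-0.9945],"dq":[-0.6293,-0.7295,-0.3549,-1.0895],"p_ee":[0.1572,-0.3336,0.6689],"effort":[6.5602,-1.6969,-1.6489,0.2604]}
{"k":23,"theta":[-0.5583,-0.0018,-0.3352,-1.0053],"dq":[-0.6386,-0.7584,-0.3513,-1.0674],"p_ee":[0.1627,-0.3348,0.6653],"effort":[6.6683,-1.6232,-1.6737,0.265]}
{"k":24,"theta":[-0.5648,-0.0095,-0.3387,-1.0159],"dq":[-0.647,-0.7867,-0.3475,-1.0451],"p_ee":[0.1682,-0.3359,0.6617],"effort":[6.7755,-1.5451,-1.6981,0.2696]}
{"k":25,"theta":[-0.5713,-0.0175,-0.3421,-1.0262],"dq":[-0.6544,-0.8145,-0.3434,-1.0227],"p_ee":[0.1739,-0.3371,0.658],"effort":[6.8814,-1.4625,-1.7221,0.274]}
{"k":26,"theta":[-0.5779,-0.0258,-0.3455,-1.0364],"dq":[-0.661,-0.8416,-0.339,-1.0003],"p_ee":[0.1797,-0.3382,0.6541],"effort":[6.986,-1.3758,-1.7456,0.2783]}
{"k":27,"theta":[-0.5845,-0.0343,-0.3489,-1.0462],"dq":[-0.6667,-0.8681,-0.3344,-0.9777],"p_ee":[0.1855,-0.3393,0.6502],"effort":[7.0892,-1.285,-1.7686,0.2825]}
{"k":28,"theta":[-0.5912,-0.0432,-0.3522,-1.0559],"dq":[-0.6716,-0.894,-0.3295,-0.9552],"p_ee":[0.1915,-0.3404,0.6462],"effort":[7.1908,-1.1902,-1.7911,0.2865]}
{"k":29,"theta":[-0.5979,-0.0522,-0.3555,-1.0654],"dq":[-0.6756,-0.9191,-0.3243,-0.9325],"p_ee":[0.1975,-0.3414,0.6421],"effort":[7.2906,-1.0918,-1.8131,0.2905]}
{"k":30,"theta":[-0.6047,-0.0615,-0.3587,-1.0746],"dq":[-0.6788,-0.9435,-0.319,-0.9099],"p_ee":[0.2036,-0.3425,0.638]}
{"summary": "any joint saturated: no"}


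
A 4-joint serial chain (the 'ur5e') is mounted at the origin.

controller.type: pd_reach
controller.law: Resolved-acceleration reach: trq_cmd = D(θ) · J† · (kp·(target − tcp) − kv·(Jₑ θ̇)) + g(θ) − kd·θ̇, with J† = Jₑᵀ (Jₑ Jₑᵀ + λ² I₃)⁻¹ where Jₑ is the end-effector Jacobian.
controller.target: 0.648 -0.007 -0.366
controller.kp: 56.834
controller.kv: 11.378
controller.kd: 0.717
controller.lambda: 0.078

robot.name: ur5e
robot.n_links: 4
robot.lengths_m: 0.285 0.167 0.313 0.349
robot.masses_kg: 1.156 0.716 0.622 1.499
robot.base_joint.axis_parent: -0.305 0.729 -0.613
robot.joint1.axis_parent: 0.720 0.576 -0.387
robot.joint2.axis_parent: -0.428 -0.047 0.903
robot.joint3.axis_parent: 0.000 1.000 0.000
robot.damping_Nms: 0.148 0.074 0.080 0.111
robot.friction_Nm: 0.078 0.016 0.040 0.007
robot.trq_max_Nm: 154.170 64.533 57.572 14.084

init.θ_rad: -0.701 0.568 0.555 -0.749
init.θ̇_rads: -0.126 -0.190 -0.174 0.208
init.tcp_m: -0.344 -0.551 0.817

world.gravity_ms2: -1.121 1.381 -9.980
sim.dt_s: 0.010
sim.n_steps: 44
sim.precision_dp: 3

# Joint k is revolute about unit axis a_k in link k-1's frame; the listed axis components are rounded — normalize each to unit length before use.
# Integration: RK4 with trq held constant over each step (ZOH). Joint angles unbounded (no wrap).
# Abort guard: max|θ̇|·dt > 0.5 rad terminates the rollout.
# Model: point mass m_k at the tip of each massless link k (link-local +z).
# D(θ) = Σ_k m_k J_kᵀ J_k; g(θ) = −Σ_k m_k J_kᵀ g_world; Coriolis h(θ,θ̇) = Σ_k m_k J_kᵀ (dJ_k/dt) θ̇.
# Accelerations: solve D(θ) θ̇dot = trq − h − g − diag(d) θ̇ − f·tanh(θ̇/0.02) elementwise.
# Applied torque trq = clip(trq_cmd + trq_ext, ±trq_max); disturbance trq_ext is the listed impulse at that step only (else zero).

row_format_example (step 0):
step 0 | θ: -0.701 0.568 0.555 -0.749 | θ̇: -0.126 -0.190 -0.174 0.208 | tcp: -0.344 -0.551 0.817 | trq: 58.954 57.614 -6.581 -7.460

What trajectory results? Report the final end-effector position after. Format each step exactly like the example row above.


step 1 | θ: -0.693 0.572 0.555 -0.767 | θ̇: 1.673 0.974 0.066 -3.819 | tcp: -0.343 -0.550 0.814 | trq: 52.324 50.446 -5.832 -3.898
step 2 | θ: -0.669 0.587 0.555 -0.820 | θ̇: 3.056 2.017 0.031 -6.736 | tcp: -0.336 -0.547 0.807 | trq: 44.211 43.754 -4.598 -2.045
step 3 | θ: -0.634 0.612 0.558 -0.898 | θ̇: 4.096 3.048 0.481 -8.651 | tcp: -0.325 -0.541 0.796 | trq: 35.690 37.339 -3.656 -1.278
step 4 | θ: -0.589 0.647 0.566 -0.990 | θ̇: 4.885 4.034 1.113 -9.762 | tcp: -0.311 -0.534 0.782 | trq: 27.726 31.412 -2.953 -1.089
step 5 | θ: -0.537 0.692 0.581 -1.090 | θ̇: 5.533 4.964 1.859 -10.278 | tcp: -0.292 -0.525 0.765 | trq: 20.865 26.076 -2.518 -1.115
step 6 | θ: -0.478 0.746 0.603 -1.194 | θ̇: 6.139 5.838 2.694 -10.364 | tcp: -0.271 -0.514 0.746 | trq: 15.282 21.379 -2.366 -1.155
step 7 | θ: -0.414 0.809 0.635 -1.296 | θ̇: 6.791 6.664 3.620 -10.134 | tcp: -0.248 -0.502 0.725 | trq: 10.930 17.333 -2.503 -1.125
step 8 | θ: -0.342 0.879 0.676 -1.395 | θ̇: 7.572 7.455 4.659 -9.655 | tcp: -0.223 -0.489 0.703 | trq: 7.675 13.928 -2.940 -1.019
step 9 | θ: -0.262 0.957 0.728 -1.489 | θ̇: 8.568 8.226 5.848 -8.957 | tcp: -0.197 -0.475 0.679 | trq: 5.378 11.140 -3.700 -0.876
step 10 | θ: -0.170 1.044 0.793 -1.574 | θ̇: 9.871 8.993 7.242 -8.043 | tcp: -0.172 -0.461 0.655 | trq: 3.944 8.887 -4.820 -0.758
step 11 | θ: -0.064 1.137 0.873 -1.649 | θ̇: 11.580 9.767 8.916 -6.891 | tcp: -0.147 -0.447 0.630 | trq: 3.318 6.805 -6.312 -0.746
step 12 | θ: 0.063 1.239 0.972 -1.711 | θ̇: 13.767 10.525 10.955 -5.468 | tcp: -0.126 -0.432 0.605 | trq: 3.213 3.144 -7.885 -0.924
step 13 | θ: 0.213 1.347 1.093 -1.757 | θ̇: 16.298 11.088 13.381 -3.795 | tcp: -0.108 -0.417 0.582 | trq: 1.355 -8.673 -7.738 -1.253
step 14 | θ: 0.386 1.456 1.239 -1.788 | θ̇: 18.153 10.654 15.654 -2.328 | tcp: -0.097 -0.400 0.561 | trq: -6.479 -31.721 -3.542 -1.204
step 15 | θ: 0.563 1.550 1.398 -1.810 | θ̇: 17.028 7.984 15.612 -2.432 | tcp: -0.092 -0.380 0.543 | trq: -12.405 -41.600 0.100 -0.331
step 16 | θ: 0.716 1.611 1.540 -1.843 | θ̇: 13.364 4.314 12.357 -4.222 | tcp: -0.089 -0.357 0.529 | trq: -12.393 -37.562 2.388 0.877
step 17 | θ: 0.832 1.639 1.644 -1.895 | θ̇: 9.766 1.353 8.365 -6.203 | tcp: -0.082 -0.332 0.515 | trq: -10.512 -30.664 4.136 1.731
step 18 | θ: 0.917 1.642 1.712 -1.964 | θ̇: 7.186 -0.631 5.265 -7.627 | tcp: -0.072 -0.308 0.499 | trq: -8.648 -24.380 5.082 2.153
step 19 | θ: 0.980 1.630 1.755 -2.045 | θ̇: 5.497 -1.888 3.225 -8.494 | tcp: -0.057 -0.284 0.482 | trq: -7.209 -19.179 5.292 2.364
step 20 | θ: 1.030 1.607 1.781 -2.132 | θ̇: 4.399 -2.667 1.964 -8.977 | tcp: -0.040 -0.263 0.464 | trq: -6.209 -14.915 5.008 2.548
step 21 | θ: 1.070 1.578 1.796 -2.223 | θ̇: 3.666 -3.129 1.210 -9.222 | tcp: -0.020 -0.244 0.444 | trq: -5.582 -11.391 4.443 2.796
step 22 | θ: 1.104 1.546 1.806 -2.316 | θ̇: 3.155 -3.373 0.782 -9.323 | tcp: 0.001 -0.227 0.423 | trq: -5.259 -8.451 3.741 3.139
step 23 | θ: 1.134 1.511 1.813 -2.409 | θ̇: 2.780 -3.458 0.574 -9.339 | tcp: 0.024 -0.212 0.401 | trq: -5.175 -5.973 2.989 3.571
step 24 | θ: 1.160 1.477 1.818 -2.502 | θ̇: 2.487 -3.415 0.530 -9.303 | tcp: 0.047 -0.198 0.378 | trq: -5.274 -3.860 2.231 4.072
step 25 | θ: 1.184 1.444 1.824 -2.595 | θ̇: 2.250 -3.265 0.626 -9.236 | tcp: 0.072 -0.186 0.355 | trq: -5.489 -2.028 1.481 4.614
step 26 | θ: 1.205 1.412 1.831 -2.687 | θ̇: 2.056 -3.015 0.856 -9.151 | tcp: 0.096 -0.176 0.331 | trq: -5.715 -0.391 0.728 5.169
step 27 | θ: 1.225 1.384 1.841 -2.778 | θ̇: 1.909 -2.667 1.207 -9.052 | tcp: 0.121 -0.166 0.308 | trq: -5.736 1.153 -0.064 5.709
step 28 | θ: 1.244 1.359 1.855 -2.868 | θ̇: 1.830 -2.225 1.620 -8.937 | tcp: 0.146 -0.158 0.285 | trq: -5.148 2.727 -0.932 6.206
step 29 | θ: 1.262 1.340 1.872 -2.956 | θ̇: 1.855 -1.701 1.895 -8.795 | tcp: 0.172 -0.150 0.263 | trq: -3.691 4.409 -1.783 6.642
step 30 | θ: 1.281 1.325 1.891 -3.044 | θ̇: 1.989 -1.144 1.621 -8.621 | tcp: 0.197 -0.143 0.242 | trq: -2.294 6.106 -2.180 7.024
step 31 | θ: 1.302 1.317 1.902 -3.129 | θ̇: 2.137 -0.609 0.599 -8.434 | tcp: 0.223 -0.136 0.222 | trq: -2.531 7.647 -1.762 7.380
step 32 | θ: 1.324 1.314 1.904 -3.212 | θ̇: 2.228 -0.034 -0.223 -8.262 | tcp: 0.248 -0.131 0.204 | trq: -4.490 8.446 -1.130 7.718
step 33 | θ: 1.346 1.317 1.903 -3.294 | θ̇: 2.314 0.639 0.051 -8.101 | tcp: 0.274 -0.128 0.186 | trq: -5.945 6.803 -0.923 7.978
step 34 | θ: 1.370 1.325 1.904 -3.374 | θ̇: 2.315 1.033 0.178 -7.873 | tcp: 0.299 -0.128 0.170 | trq: -4.632 1.105 -0.216 8.045
step 35 | θ: 1.393 1.335 1.907 -3.451 | θ̇: 2.418 0.847 0.341 -7.428 | tcp: 0.323 -0.130 0.155 | trq: -1.733 -6.430 0.702 7.888
step 36 | θ: 1.419 1.339 1.910 -3.521 | θ̇: 2.662 -0.045 0.373 -6.729 | tcp: 0.346 -0.134 0.141 | trq: -0.130 -10.935 1.527 7.604
step 37 | θ: 1.447 1.332 1.914 -3.585 | θ̇: 2.957 -1.292 0.317 -5.929 | tcp: 0.368 -0.138 0.128 | trq: -0.409 -11.667 2.087 7.263
step 38 | θ: 1.478 1.313 1.917 -3.640 | θ̇: 3.199 -2.524 0.212 -5.183 | tcp: 0.389 -0.143 0.114 | trq: -1.718 -10.284 2.438 6.893
step 39 | θ: 1.511 1.283 1.919 -3.689 | θ̇: 3.351 -3.557 0.103 -4.566 | tcp: 0.408 -0.147 0.101 | trq: -3.367 -8.097 2.646 6.526
step 40 | θ: 1.544 1.243 1.920 -3.732 | θ̇: 3.414 -4.343 0.009 -4.094 | tcp: 0.426 -0.150 0.087 | trq: -5.025 -5.759 2.759 6.192
step 41 | θ: 1.579 1.197 1.920 -3.771 | θ̇: 3.412 -4.890 -0.043 -3.755 | tcp: 0.443 -0.152 0.072 | trq: -6.560 -3.542 2.787 5.911
step 42 | θ: 1.613 1.146 1.919 -3.808 | θ̇: 3.355 -5.237 -0.080 -3.524 | tcp: 0.458 -0.152 0.056 | trq: -7.932 -1.552 2.772 5.688
step 43 | θ: 1.646 1.093 1.918 -3.842 | θ̇: 3.256 -5.428 -0.124 -3.377 | tcp: 0.473 -0.152 0.040 | trq: -9.139 0.179 2.751 5.520
step 44 | θ: 1.678 1.038 1.917 -3.875 | θ̇: 3.131 -5.493 -0.165 -3.289 | tcp: 0.486 -0.151 0.023
final tcp position (m): 0.486 -0.151 0.023


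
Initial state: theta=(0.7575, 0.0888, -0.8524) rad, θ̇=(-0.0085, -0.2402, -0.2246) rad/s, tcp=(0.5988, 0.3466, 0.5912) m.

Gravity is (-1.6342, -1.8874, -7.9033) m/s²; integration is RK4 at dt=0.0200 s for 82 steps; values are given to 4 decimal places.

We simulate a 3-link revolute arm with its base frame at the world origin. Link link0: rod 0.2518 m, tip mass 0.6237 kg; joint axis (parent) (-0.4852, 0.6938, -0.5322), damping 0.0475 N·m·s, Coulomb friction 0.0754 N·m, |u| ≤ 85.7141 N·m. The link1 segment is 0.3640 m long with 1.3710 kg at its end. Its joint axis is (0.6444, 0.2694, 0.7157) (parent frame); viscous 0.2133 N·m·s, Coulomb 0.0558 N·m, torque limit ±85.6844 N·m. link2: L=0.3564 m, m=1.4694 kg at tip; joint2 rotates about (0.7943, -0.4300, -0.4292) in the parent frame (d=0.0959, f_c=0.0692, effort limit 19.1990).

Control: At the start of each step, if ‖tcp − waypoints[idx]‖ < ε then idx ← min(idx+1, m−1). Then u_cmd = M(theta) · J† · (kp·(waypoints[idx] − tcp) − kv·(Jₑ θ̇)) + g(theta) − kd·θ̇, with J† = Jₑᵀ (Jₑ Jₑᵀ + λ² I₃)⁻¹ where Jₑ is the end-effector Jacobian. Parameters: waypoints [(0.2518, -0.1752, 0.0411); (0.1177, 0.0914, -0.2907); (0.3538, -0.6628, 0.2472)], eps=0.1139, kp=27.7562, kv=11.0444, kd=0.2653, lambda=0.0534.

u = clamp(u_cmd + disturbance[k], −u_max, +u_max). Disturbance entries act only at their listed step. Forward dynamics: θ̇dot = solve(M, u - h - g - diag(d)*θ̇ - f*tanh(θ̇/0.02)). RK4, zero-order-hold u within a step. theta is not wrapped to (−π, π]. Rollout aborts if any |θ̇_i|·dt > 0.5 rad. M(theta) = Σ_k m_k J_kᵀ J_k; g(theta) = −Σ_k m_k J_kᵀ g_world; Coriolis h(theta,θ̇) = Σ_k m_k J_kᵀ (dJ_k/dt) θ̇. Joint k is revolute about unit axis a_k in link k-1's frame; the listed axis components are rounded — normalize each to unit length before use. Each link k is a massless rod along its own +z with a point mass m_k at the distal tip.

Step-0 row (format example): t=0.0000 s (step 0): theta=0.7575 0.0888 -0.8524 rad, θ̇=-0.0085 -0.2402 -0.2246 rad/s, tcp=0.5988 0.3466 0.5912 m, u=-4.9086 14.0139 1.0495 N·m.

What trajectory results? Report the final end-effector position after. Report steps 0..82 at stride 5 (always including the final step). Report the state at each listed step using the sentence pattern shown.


t=0.1000 s (step 5): theta=0.8107 0.4674 -1.2645 rad, θ̇=1.3184 5.7350 -5.5992 rad/s, tcp=0.5720 0.3126 0.5512 m, u=1.0613 3.7943 2.0266 N·m.
t=0.2000 s (step 10): theta=1.0233 0.9976 -1.8178 rad, θ̇=2.7881 4.3604 -5.2754 rad/s, tcp=0.5328 0.2288 0.4857 m, u=-6.8108 -1.5279 0.5707 N·m.
t=0.3000 s (step 15): theta=1.3282 1.3182 -2.2898 rad, θ̇=3.1527 2.2070 -4.1144 rad/s, tcp=0.5008 0.1355 0.3989 m, u=-10.3480 -2.9403 -0.1822 N·m.
t=0.4000 s (step 20): theta=1.6349 1.4739 -2.6438 rad, θ̇=2.9344 1.0541 -3.0056 rad/s, tcp=0.4712 0.0578 0.3210 m, u=-9.4428 -2.8049 -0.5323 N·m.
t=0.5000 s (step 25): theta=1.9116 1.5503 -2.9000 rad, θ̇=2.5850 0.5558 -2.1395 rad/s, tcp=0.4452 -0.0028 0.2643 m, u=-7.9254 -2.3316 -0.9000 N·m.
t=0.6000 s (step 30): theta=2.1518 1.5959 -3.0775 rad, θ̇=2.2119 0.3980 -1.4216 rad/s, tcp=0.4251 -0.0505 0.2256 m, u=-6.5992 -1.7058 -1.3145 N·m.
t=0.7000 s (step 35): theta=2.3567 1.6333 -3.1917 rad, θ̇=1.8871 0.3670 -0.8799 rad/s, tcp=0.4102 -0.0881 0.1982 m, u=-5.4923 -0.9525 -1.7242 N·m.
t=0.8000 s (step 40): theta=2.5325 1.6703 -3.2601 rad, θ̇=1.6313 0.3857 -0.4976 rad/s, tcp=0.3985 -0.1183 0.1769 m, u=-4.5598 -0.1880 -2.0990 N·m.
t=0.9000 s (step 45): theta=2.6857 1.7100 -3.2969 rad, θ̇=1.4324 0.4102 -0.2484 rad/s, tcp=0.3880 -0.1435 0.1593 m, u=-3.7775 0.4298 -2.4023 N·m.
t=1.0000 s (step 50): theta=2.8212 1.7502 -3.3150 rad, θ̇=1.2740 0.3922 -0.1205 rad/s, tcp=0.3778 -0.1648 0.1448 m, u=-3.0894 0.9070 -2.6313 N·m.
t=1.1000 s (step 55): theta=2.9420 1.7866 -3.3245 rad, θ̇=1.1356 0.3362 -0.0712 rad/s, tcp=0.3677 -0.1827 0.1330 m, u=-2.4613 1.3178 -2.8096 N·m.
t=1.2000 s (step 60): theta=3.0493 1.8165 -3.3313 rad, θ̇=1.0062 0.2674 -0.0599 rad/s, tcp=0.3581 -0.1975 0.1237 m, u=-1.8971 1.6920 -2.9529 N·m.
t=1.3000 s (step 65): theta=3.1439 1.8399 -3.3375 rad, θ̇=0.8817 0.2049 -0.0611 rad/s, tcp=0.3494 -0.2096 0.1164 m, u=-1.4058 2.0299 -3.0681 N·m.
t=1.4000 s (step 70): theta=3.2262 1.8578 -3.3439 rad, θ̇=0.7619 0.1561 -0.0629 rad/s, tcp=0.3416 -0.2194 0.1108 m, u=-0.9875 2.3253 -3.1583 N·m.
t=1.5000 s (step 75): theta=3.2968 1.8715 -3.3503 rad, θ̇=0.6485 0.1215 -0.0616 rad/s, tcp=0.3347 -0.2272 0.1067 m, u=-0.6360 2.5744 -3.2260 N·m.
t=1.6000 s (step 80): theta=3.3564 1.8823 -3.3564 rad, θ̇=0.5438 0.0982 -0.0571 rad/s, tcp=0.3287 -0.2334 0.1037 m, u=-0.3431 2.7778 -3.2744 N·m.
t=1.6400 s (step 82): theta=3.3774 1.8861 -3.3586 rad, θ̇=0.5049 0.0913 -0.0547 rad/s, tcp=0.3266 -0.2355 0.1028 m.
final tcp position (m): 0.3266 -0.2355 0.1028


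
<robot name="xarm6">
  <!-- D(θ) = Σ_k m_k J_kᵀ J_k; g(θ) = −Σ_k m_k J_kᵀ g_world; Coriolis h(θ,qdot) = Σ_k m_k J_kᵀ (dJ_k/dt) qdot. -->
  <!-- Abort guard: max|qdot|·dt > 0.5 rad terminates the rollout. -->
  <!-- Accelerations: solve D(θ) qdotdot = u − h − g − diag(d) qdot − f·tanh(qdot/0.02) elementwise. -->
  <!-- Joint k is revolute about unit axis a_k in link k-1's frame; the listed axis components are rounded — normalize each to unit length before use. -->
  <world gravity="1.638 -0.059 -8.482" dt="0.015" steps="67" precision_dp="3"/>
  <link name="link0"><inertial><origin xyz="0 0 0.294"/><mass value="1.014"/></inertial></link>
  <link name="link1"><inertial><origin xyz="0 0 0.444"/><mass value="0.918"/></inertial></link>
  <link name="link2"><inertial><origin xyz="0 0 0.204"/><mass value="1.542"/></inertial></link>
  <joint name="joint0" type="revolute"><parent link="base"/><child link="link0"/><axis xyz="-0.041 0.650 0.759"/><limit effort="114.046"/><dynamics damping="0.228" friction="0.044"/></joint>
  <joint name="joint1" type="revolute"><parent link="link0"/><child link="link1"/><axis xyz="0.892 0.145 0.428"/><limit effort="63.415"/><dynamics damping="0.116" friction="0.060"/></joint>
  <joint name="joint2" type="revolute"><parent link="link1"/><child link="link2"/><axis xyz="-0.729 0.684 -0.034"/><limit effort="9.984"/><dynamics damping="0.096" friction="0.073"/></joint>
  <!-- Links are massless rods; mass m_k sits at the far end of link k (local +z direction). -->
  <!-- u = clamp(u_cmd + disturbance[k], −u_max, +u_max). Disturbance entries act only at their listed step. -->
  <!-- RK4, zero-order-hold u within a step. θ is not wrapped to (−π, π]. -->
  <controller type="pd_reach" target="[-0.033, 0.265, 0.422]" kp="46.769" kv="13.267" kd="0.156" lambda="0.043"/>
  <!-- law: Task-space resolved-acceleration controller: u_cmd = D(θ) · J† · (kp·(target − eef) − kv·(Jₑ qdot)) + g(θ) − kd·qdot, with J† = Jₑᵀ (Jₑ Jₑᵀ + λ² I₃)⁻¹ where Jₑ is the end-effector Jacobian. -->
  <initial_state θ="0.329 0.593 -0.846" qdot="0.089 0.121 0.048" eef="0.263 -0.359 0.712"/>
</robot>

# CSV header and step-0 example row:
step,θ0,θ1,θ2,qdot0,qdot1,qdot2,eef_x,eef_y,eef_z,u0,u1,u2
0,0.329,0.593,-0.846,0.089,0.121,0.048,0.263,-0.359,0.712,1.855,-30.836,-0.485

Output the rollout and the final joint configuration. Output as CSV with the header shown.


step,θ0,θ1,θ2,qdot0,qdot1,qdot2,eef_x,eef_y,eef_z,u0,u1,u2
1,0.336,0.585,-0.872,0.782,-1.186,-3.433,0.263,-0.357,0.711,-0.013,-26.113,0.211
2,0.351,0.560,-0.940,1.229,-2.079,-5.576,0.260,-0.349,0.707,-2.334,-21.886,0.391
3,0.371,0.525,-1.033,1.474,-2.652,-6.746,0.256,-0.336,0.702,-4.566,-18.216,0.400
4,0.394,0.482,-1.139,1.575,-3.003,-7.283,0.251,-0.320,0.697,-6.405,-15.109,0.410
5,0.418,0.436,-1.249,1.578,-3.211,-7.437,0.244,-0.301,0.691,-7.764,-12.511,0.488
6,0.441,0.387,-1.360,1.518,-3.328,-7.368,0.238,-0.281,0.685,-8.673,-10.346,0.641
7,0.463,0.336,-1.469,1.417,-3.388,-7.172,0.230,-0.259,0.678,-9.205,-8.532,0.854
8,0.483,0.285,-1.575,1.291,-3.410,-6.906,0.222,-0.236,0.671,-9.441,-7.002,1.101
9,0.502,0.234,-1.676,1.150,-3.409,-6.602,0.214,-0.213,0.664,-9.451,-5.699,1.363
10,0.518,0.183,-1.772,0.999,-3.392,-6.281,0.206,-0.190,0.657,-9.295,-4.579,1.619
11,0.532,0.133,-1.864,0.844,-3.364,-5.953,0.198,-0.167,0.650,-9.018,-3.606,1.859
12,0.543,0.083,-1.951,0.687,-3.328,-5.625,0.189,-0.145,0.642,-8.657,-2.753,2.073
13,0.552,0.033,-2.033,0.530,-3.287,-5.301,0.181,-0.123,0.635,-8.240,-2.000,2.256
14,0.559,-0.016,-2.110,0.376,-3.242,-4.985,0.172,-0.102,0.627,-7.789,-1.331,2.406
15,0.563,-0.064,-2.182,0.224,-3.194,-4.677,0.163,-0.081,0.620,-7.319,-0.732,2.525
16,0.566,-0.112,-2.250,0.076,-3.144,-4.378,0.155,-0.062,0.612,-6.842,-0.195,2.613
17,0.566,-0.159,-2.313,-0.067,-3.093,-4.088,0.146,-0.043,0.605,-6.375,0.288,2.672
18,0.564,-0.204,-2.373,-0.202,-3.041,-3.806,0.138,-0.026,0.598,-5.927,0.725,2.707
19,0.560,-0.250,-2.428,-0.332,-2.988,-3.534,0.130,-0.009,0.591,-5.489,1.119,2.721
20,0.554,-0.294,-2.479,-0.455,-2.935,-3.271,0.122,0.007,0.584,-5.065,1.475,2.716
21,0.546,-0.338,-2.526,-0.571,-2.883,-3.017,0.114,0.021,0.577,-4.659,1.797,2.696
22,0.537,-0.381,-2.569,-0.679,-2.831,-2.771,0.106,0.035,0.571,-4.273,2.089,2.664
23,0.526,-0.423,-2.609,-0.778,-2.780,-2.532,0.098,0.048,0.564,-3.909,2.354,2.623
24,0.514,-0.464,-2.645,-0.866,-2.731,-2.298,0.091,0.061,0.558,-3.567,2.596,2.575
25,0.500,-0.504,-2.678,-0.943,-2.683,-2.070,0.084,0.072,0.552,-3.248,2.817,2.522
26,0.485,-0.544,-2.707,-1.006,-2.638,-1.846,0.077,0.083,0.546,-2.954,3.021,2.467
27,0.470,-0.584,-2.733,-1.056,-2.594,-1.625,0.071,0.093,0.540,-2.686,3.213,2.411
28,0.454,-0.622,-2.756,-1.090,-2.552,-1.407,0.064,0.103,0.535,-2.444,3.397,2.357
29,0.437,-0.660,-2.775,-1.107,-2.511,-1.192,0.058,0.112,0.529,-2.229,3.575,2.304
30,0.421,-0.697,-2.792,-1.107,-2.470,-0.981,0.052,0.120,0.524,-2.042,3.752,2.255
31,0.404,-0.734,-2.805,-1.090,-2.429,-0.775,0.047,0.128,0.518,-1.884,3.931,2.210
32,0.388,-0.770,-2.815,-1.055,-2.386,-0.575,0.042,0.135,0.513,-1.754,4.114,2.170
33,0.373,-0.806,-2.822,-1.005,-2.340,-0.384,0.037,0.142,0.508,-1.650,4.302,2.136
34,0.358,-0.840,-2.827,-0.940,-2.290,-0.204,0.032,0.149,0.504,-1.572,4.495,2.108
35,0.345,-0.874,-2.828,-0.864,-2.236,-0.037,0.028,0.155,0.499,-1.516,4.693,2.084
36,0.332,-0.907,-2.828,-0.794,-2.172,0.075,0.023,0.161,0.495,-1.484,4.899,2.093
37,0.321,-0.939,-2.826,-0.721,-2.103,0.168,0.020,0.167,0.490,-1.466,5.103,2.107
38,0.311,-0.970,-2.823,-0.642,-2.030,0.256,0.016,0.173,0.486,-1.457,5.296,2.116
39,0.302,-1.000,-2.819,-0.559,-1.954,0.334,0.013,0.178,0.482,-1.455,5.479,2.123
40,0.294,-1.029,-2.813,-0.477,-1.873,0.401,0.010,0.183,0.478,-1.456,5.650,2.127
41,0.287,-1.057,-2.807,-0.398,-1.790,0.456,0.007,0.187,0.474,-1.459,5.806,2.130
42,0.282,-1.083,-2.799,-0.323,-1.704,0.499,0.005,0.192,0.470,-1.462,5.948,2.131
43,0.278,-1.108,-2.792,-0.254,-1.618,0.530,0.003,0.196,0.467,-1.464,6.074,2.130
44,0.274,-1.131,-2.784,-0.193,-1.530,0.551,0.001,0.200,0.463,-1.464,6.184,2.128
45,0.272,-1.154,-2.775,-0.138,-1.444,0.562,-0.001,0.204,0.460,-1.461,6.279,2.124
46,0.270,-1.175,-2.767,-0.092,-1.359,0.566,-0.003,0.208,0.457,-1.456,6.358,2.119
47,0.269,-1.194,-2.758,-0.052,-1.275,0.563,-0.004,0.211,0.454,-1.448,6.424,2.112
48,0.268,-1.213,-2.750,-0.019,-1.195,0.555,-0.006,0.214,0.452,-1.438,6.478,2.104
49,0.268,-1.230,-2.742,0.001,-1.117,0.540,-0.007,0.217,0.449,-1.421,6.522,2.096
50,0.268,-1.246,-2.734,0.010,-1.043,0.520,-0.008,0.220,0.447,-1.399,6.556,2.086
51,0.269,-1.261,-2.726,0.014,-0.973,0.499,-0.009,0.223,0.444,-1.376,6.582,2.075
52,0.269,-1.275,-2.719,0.017,-0.905,0.479,-0.010,0.225,0.442,-1.353,6.599,2.063
53,0.269,-1.289,-2.712,0.020,-0.841,0.458,-0.011,0.227,0.440,-1.331,6.610,2.050
54,0.269,-1.301,-2.705,0.021,-0.781,0.439,-0.012,0.230,0.438,-1.310,6.615,2.036
55,0.270,-1.312,-2.699,0.023,-0.724,0.420,-0.013,0.232,0.436,-1.290,6.616,2.023
56,0.270,-1.322,-2.692,0.024,-0.670,0.401,-0.014,0.234,0.435,-1.271,6.613,2.009
57,0.271,-1.332,-2.687,0.024,-0.619,0.383,-0.015,0.235,0.433,-1.253,6.607,1.996
58,0.271,-1.341,-2.681,0.024,-0.572,0.366,-0.016,0.237,0.432,-1.236,6.599,1.983
59,0.271,-1.349,-2.676,0.025,-0.528,0.349,-0.016,0.238,0.431,-1.221,6.590,1.971
60,0.272,-1.357,-2.671,0.025,-0.487,0.333,-0.017,0.240,0.429,-1.206,6.579,1.959
61,0.272,-1.364,-2.666,0.025,-0.448,0.318,-0.018,0.241,0.428,-1.193,6.567,1.947
62,0.272,-1.370,-2.661,0.024,-0.413,0.303,-0.018,0.242,0.427,-1.180,6.555,1.936
63,0.273,-1.376,-2.657,0.024,-0.380,0.289,-0.019,0.244,0.426,-1.168,6.543,1.926
64,0.273,-1.382,-2.652,0.024,-0.349,0.275,-0.019,0.245,0.426,-1.157,6.531,1.916
65,0.273,-1.387,-2.648,0.023,-0.321,0.262,-0.020,0.246,0.425,-1.147,6.520,1.907
66,0.274,-1.391,-2.644,0.023,-0.295,0.250,-0.020,0.247,0.424,-1.138,6.508,1.899
67,0.274,-1.396,-2.641,0.023,-0.271,0.238,-0.021,0.247,0.424,,,
# final θ (rad): 0.274 -1.396 -2.641


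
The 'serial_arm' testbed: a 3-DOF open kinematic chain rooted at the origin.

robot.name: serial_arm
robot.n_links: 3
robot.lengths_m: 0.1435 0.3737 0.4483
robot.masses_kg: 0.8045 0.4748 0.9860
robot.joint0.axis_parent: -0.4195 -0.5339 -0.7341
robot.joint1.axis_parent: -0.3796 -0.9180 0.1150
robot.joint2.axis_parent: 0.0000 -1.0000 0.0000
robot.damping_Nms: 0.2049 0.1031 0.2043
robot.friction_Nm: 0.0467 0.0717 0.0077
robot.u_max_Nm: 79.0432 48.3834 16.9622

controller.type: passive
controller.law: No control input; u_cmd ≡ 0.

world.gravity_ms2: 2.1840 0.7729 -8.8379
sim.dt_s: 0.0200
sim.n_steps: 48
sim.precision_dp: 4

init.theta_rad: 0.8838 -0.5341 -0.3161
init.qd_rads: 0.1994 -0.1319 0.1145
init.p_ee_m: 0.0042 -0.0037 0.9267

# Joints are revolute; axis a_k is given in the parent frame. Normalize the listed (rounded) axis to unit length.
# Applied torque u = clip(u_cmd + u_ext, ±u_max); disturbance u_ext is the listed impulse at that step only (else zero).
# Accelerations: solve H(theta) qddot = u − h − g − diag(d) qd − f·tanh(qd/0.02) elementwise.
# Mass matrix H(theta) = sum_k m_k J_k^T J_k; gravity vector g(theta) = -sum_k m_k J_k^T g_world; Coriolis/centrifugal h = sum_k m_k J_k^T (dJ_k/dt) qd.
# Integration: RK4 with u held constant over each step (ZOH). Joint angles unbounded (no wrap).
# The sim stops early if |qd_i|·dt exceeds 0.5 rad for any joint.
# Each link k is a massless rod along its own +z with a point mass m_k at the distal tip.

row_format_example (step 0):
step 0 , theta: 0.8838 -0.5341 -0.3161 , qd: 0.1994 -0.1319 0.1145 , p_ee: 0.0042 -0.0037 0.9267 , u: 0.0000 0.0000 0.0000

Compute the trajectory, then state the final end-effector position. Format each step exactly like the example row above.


step 1 , theta: 0.8911 -0.5362 -0.3207 , qd: 0.5181 -0.0751 -0.5536 , p_ee: 0.0028 -0.0037 0.9260 , u: 0.0000 0.0000 0.0000
step 2 , theta: 0.9041 -0.5371 -0.3377 , qd: 0.7764 -0.0147 -1.1316 , p_ee: 0.0022 -0.0042 0.9241 , u: 0.0000 0.0000 0.0000
step 3 , theta: 0.9218 -0.5368 -0.3654 , qd: 0.9882 0.0417 -1.6282 , p_ee: 0.0022 -0.0051 0.9209 , u: 0.0000 0.0000 0.0000
step 4 , theta: 0.9433 -0.5353 -0.4024 , qd: 1.1535 0.1056 -2.0644 , p_ee: 0.0029 -0.0066 0.9165 , u: 0.0000 0.0000 0.0000
step 5 , theta: 0.9677 -0.5325 -0.4477 , qd: 1.2763 0.1816 -2.4551 , p_ee: 0.0040 -0.0085 0.9108 , u: 0.0000 0.0000 0.0000
step 6 , theta: 0.9942 -0.5280 -0.5003 , qd: 1.3640 0.2675 -2.8084 , p_ee: 0.0057 -0.0109 0.9037 , u: 0.0000 0.0000 0.0000
step 7 , theta: 1.0221 -0.5217 -0.5598 , qd: 1.4226 0.3611 -3.1302 , p_ee: 0.0078 -0.0136 0.8951 , u: 0.0000 0.0000 0.0000
step 8 , theta: 1.0509 -0.5135 -0.6254 , qd: 1.4572 0.4599 -3.4247 , p_ee: 0.0102 -0.0166 0.8847 , u: 0.0000 0.0000 0.0000
step 9 , theta: 1.0802 -0.5033 -0.6966 , qd: 1.4715 0.5621 -3.6952 , p_ee: 0.0131 -0.0198 0.8726 , u: 0.0000 0.0000 0.0000
step 10 , theta: 1.1096 -0.4910 -0.7730 , qd: 1.4683 0.6661 -3.9447 , p_ee: 0.0163 -0.0233 0.8585 , u: 0.0000 0.0000 0.0000
step 11 , theta: 1.1388 -0.4767 -0.8543 , qd: 1.4497 0.7706 -4.1754 , p_ee: 0.0198 -0.0269 0.8423 , u: 0.0000 0.0000 0.0000
step 12 , theta: 1.1675 -0.4602 -0.9400 , qd: 1.4172 0.8748 -4.3897 , p_ee: 0.0235 -0.0306 0.8239 , u: 0.0000 0.0000 0.0000
step 13 , theta: 1.1954 -0.4417 -1.0298 , qd: 1.3716 0.9778 -4.5899 , p_ee: 0.0274 -0.0344 0.8032 , u: 0.0000 0.0000 0.0000
step 14 , theta: 1.2223 -0.4211 -1.1235 , qd: 1.3136 1.0790 -4.7781 , p_ee: 0.0315 -0.0381 0.7801 , u: 0.0000 0.0000 0.0000
step 15 , theta: 1.2479 -0.3985 -1.2208 , qd: 1.2430 1.1778 -4.9562 , p_ee: 0.0357 -0.0418 0.7545 , u: 0.0000 0.0000 0.0000
step 16 , theta: 1.2720 -0.3740 -1.3217 , qd: 1.1598 1.2732 -5.1263 , p_ee: 0.0399 -0.0453 0.7263 , u: 0.0000 0.0000 0.0000
step 17 , theta: 1.2942 -0.3477 -1.4258 , qd: 1.0634 1.3639 -5.2900 , p_ee: 0.0440 -0.0485 0.6954 , u: 0.0000 0.0000 0.0000
step 18 , theta: 1.3144 -0.3195 -1.5332 , qd: 0.9533 1.4481 -5.4490 , p_ee: 0.0479 -0.0515 0.6618 , u: 0.0000 0.0000 0.0000
step 19 , theta: 1.3322 -0.2898 -1.6438 , qd: 0.8293 1.5225 -5.6045 , p_ee: 0.0515 -0.0540 0.6254 , u: 0.0000 0.0000 0.0000
step 20 , theta: 1.3475 -0.2587 -1.7574 , qd: 0.6914 1.5826 -5.7577 , p_ee: 0.0547 -0.0561 0.5862 , u: 0.0000 0.0000 0.0000
step 21 , theta: 1.3598 -0.2266 -1.8741 , qd: 0.5415 1.6208 -5.9090 , p_ee: 0.0573 -0.0575 0.5442 , u: 0.0000 0.0000 0.0000
step 22 , theta: 1.3691 -0.1941 -1.9937 , qd: 0.3843 1.6252 -6.0581 , p_ee: 0.0589 -0.0580 0.4994 , u: 0.0000 0.0000 0.0000
step 23 , theta: 1.3752 -0.1620 -2.1164 , qd: 0.2305 1.5765 -6.2030 , p_ee: 0.0593 -0.0575 0.4518 , u: 0.0000 0.0000 0.0000
step 24 , theta: 1.3785 -0.1316 -2.2418 , qd: 0.1028 1.4427 -6.3392 , p_ee: 0.0582 -0.0557 0.4015 , u: 0.0000 0.0000 0.0000
step 25 , theta: 1.3798 -0.1052 -2.3698 , qd: 0.0473 1.1700 -6.4567 , p_ee: 0.0549 -0.0521 0.3488 , u: 0.0000 0.0000 0.0000
step 26 , theta: 1.3814 -0.0863 -2.4998 , qd: 0.1551 0.6657 -6.5353 , p_ee: 0.0489 -0.0462 0.2939 , u: 0.0000 0.0000 0.0000
step 27 , theta: 1.3882 -0.0811 -2.6307 , qd: 0.5869 -0.2078 -6.5410 , p_ee: 0.0396 -0.0370 0.2374 , u: 0.0000 0.0000 0.0000
step 28 , theta: 1.4082 -0.0977 -2.7608 , qd: 1.5333 -1.5540 -6.4398 , p_ee: 0.0270 -0.0230 0.1802 , u: 0.0000 0.0000 0.0000
step 29 , theta: 1.4545 -0.1469 -2.8873 , qd: 3.1527 -3.3831 -6.2103 , p_ee: 0.0122 -0.0019 0.1238 , u: 0.0000 0.0000 0.0000
step 30 , theta: 1.5304 -0.2271 -3.0105 , qd: 4.1178 -4.2708 -6.1937 , p_ee: -0.0009 0.0291 0.0700 , u: 0.0000 0.0000 0.0000
step 31 , theta: 1.6082 -0.3054 -3.1378 , qd: 3.5199 -3.3734 -6.5734 , p_ee: -0.0096 0.0711 0.0213 , u: 0.0000 0.0000 0.0000
step 32 , theta: 1.6720 -0.3605 -3.2733 , qd: 2.9109 -2.1368 -6.9615 , p_ee: -0.0150 0.1222 -0.0205 , u: 0.0000 0.0000 0.0000
step 33 , theta: 1.7261 -0.3905 -3.4160 , qd: 2.5259 -0.8609 -7.2968 , p_ee: -0.0185 0.1794 -0.0555 , u: 0.0000 0.0000 0.0000
step 34 , theta: 1.7735 -0.3949 -3.5650 , qd: 2.2214 0.4024 -7.6054 , p_ee: -0.0204 0.2401 -0.0852 , u: 0.0000 0.0000 0.0000
step 35 , theta: 1.8151 -0.3752 -3.7201 , qd: 1.9322 1.5555 -7.9058 , p_ee: -0.0206 0.3021 -0.1115 , u: 0.0000 0.0000 0.0000
step 36 , theta: 1.8505 -0.3333 -3.8814 , qd: 1.6004 2.6221 -8.2312 , p_ee: -0.0189 0.3643 -0.1361 , u: 0.0000 0.0000 0.0000
step 37 , theta: 1.8788 -0.2710 -4.0497 , qd: 1.2333 3.5967 -8.6044 , p_ee: -0.0153 0.4257 -0.1605 , u: 0.0000 0.0000 0.0000
step 38 , theta: 1.8996 -0.1899 -4.2261 , qd: 0.8397 4.4985 -9.0524 , p_ee: -0.0099 0.4861 -0.1853 , u: 0.0000 0.0000 0.0000
step 39 , theta: 1.9123 -0.0913 -4.4125 , qd: 0.4255 5.3568 -9.6091 , p_ee: -0.0025 0.5450 -0.2109 , u: 0.0000 0.0000 0.0000
step 40 , theta: 1.9165 0.0243 -4.6115 , qd: -0.0080 6.2055 -10.3198 , p_ee: 0.0069 0.6020 -0.2375 , u: 0.0000 0.0000 0.0000
step 41 , theta: 1.9118 0.1571 -4.8267 , qd: -0.4636 7.0844 -11.2478 , p_ee: 0.0186 0.6566 -0.2648 , u: 0.0000 0.0000 0.0000
step 42 , theta: 1.8977 0.3083 -5.0635 , qd: -0.9643 8.0587 -12.4909 , p_ee: 0.0327 0.7079 -0.2920 , u: 0.0000 0.0000 0.0000
step 43 , theta: 1.8728 0.4805 -5.3293 , qd: -1.5291 9.1902 -14.1647 , p_ee: 0.0498 0.7542 -0.3179 , u: 0.0000 0.0000 0.0000
step 44 , theta: 1.8362 0.6767 -5.6327 , qd: -2.1203 10.4028 -16.1810 , p_ee: 0.0702 0.7921 -0.3398 , u: 0.0000 0.0000 0.0000
step 45 , theta: 1.7904 0.8911 -5.9690 , qd: -2.3293 10.7076 -16.9342 , p_ee: 0.0941 0.8147 -0.3536 , u: 0.0000 0.0000 0.0000
step 46 , theta: 1.7509 1.0864 -6.2791 , qd: -1.4765 8.5129 -13.5262 , p_ee: 0.1206 0.8154 -0.3577 , u: 0.0000 0.0000 0.0000
step 47 , theta: 1.7326 1.2299 -6.5051 , qd: -0.3946 5.9779 -9.2526 , p_ee: 0.1477 0.8007 -0.3587 , u: 0.0000 0.0000 0.0000
step 48 , theta: 1.7329 1.3318 -6.6586 , qd: 0.3677 4.3447 -6.3052 , p_ee: 0.1753 0.7796 -0.3619
final p_ee position (m): 0.1753 0.7796 -0.3619


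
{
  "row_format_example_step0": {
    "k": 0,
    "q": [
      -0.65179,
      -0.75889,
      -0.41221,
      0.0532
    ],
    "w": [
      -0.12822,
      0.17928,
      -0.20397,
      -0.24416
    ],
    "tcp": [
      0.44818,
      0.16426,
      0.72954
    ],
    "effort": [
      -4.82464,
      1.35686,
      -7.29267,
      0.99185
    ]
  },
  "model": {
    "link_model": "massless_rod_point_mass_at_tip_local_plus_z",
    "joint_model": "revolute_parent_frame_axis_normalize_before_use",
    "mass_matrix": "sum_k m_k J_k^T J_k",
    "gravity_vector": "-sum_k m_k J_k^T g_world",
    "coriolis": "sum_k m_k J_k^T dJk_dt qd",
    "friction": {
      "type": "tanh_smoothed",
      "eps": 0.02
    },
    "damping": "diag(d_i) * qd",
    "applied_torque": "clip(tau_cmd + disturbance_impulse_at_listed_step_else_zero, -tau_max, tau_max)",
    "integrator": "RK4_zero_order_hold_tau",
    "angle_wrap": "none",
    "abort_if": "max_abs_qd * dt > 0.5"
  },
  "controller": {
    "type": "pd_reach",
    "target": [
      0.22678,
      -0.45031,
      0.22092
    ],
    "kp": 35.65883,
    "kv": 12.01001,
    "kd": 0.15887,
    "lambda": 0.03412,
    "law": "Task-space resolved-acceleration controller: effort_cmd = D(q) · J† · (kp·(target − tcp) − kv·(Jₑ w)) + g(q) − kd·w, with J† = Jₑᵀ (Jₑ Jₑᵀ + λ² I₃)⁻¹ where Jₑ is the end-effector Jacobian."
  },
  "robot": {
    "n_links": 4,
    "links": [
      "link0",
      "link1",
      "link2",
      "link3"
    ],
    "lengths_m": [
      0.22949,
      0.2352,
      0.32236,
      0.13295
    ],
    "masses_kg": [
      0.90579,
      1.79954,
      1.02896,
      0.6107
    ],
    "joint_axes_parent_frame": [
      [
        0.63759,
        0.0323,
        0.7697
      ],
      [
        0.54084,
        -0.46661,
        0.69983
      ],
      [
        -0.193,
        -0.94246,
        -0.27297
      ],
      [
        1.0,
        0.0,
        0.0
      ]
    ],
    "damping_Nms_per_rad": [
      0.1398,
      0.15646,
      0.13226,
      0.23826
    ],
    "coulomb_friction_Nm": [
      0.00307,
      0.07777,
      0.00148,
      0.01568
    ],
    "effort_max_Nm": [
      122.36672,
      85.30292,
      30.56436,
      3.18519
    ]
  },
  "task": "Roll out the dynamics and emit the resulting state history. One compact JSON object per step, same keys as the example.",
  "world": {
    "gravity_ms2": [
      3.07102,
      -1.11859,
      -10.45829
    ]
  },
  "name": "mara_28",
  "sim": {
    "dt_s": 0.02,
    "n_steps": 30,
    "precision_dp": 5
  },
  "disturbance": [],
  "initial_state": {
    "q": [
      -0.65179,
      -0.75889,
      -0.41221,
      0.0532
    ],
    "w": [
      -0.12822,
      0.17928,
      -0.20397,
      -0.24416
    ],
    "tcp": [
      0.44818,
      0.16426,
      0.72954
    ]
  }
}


{"k":1,"q":[-0.684,-0.73527,-0.44498,0.04668],"w":[-3.04518,2.17191,-3.05384,-0.36826],"tcp":[0.44802,0.15948,0.72813],"effort":[-4.97225,2.44531,-4.32776,0.90186]}
{"k":2,"q":[-0.76881,-0.6748,-0.52863,0.04205],"w":[-5.38088,3.92041,-5.3298,-0.09737],"tcp":[0.44642,0.1476,0.72376],"effort":[-3.7107,2.09554,-2.5895,0.7693]}
{"k":3,"q":[-0.891,-0.58348,-0.65087,0.04679],"w":[-6.79019,5.27751,-6.90935,0.6078],"tcp":[0.4421,0.1315,0.71488],"effort":[0.69288,1.18088,-1.80736,0.62429]}
{"k":4,"q":[-1.02779,-0.47372,-0.79376,0.06929],"w":[-6.88898,5.73142,-7.37985,1.65746],"tcp":[0.43533,0.11351,0.70019],"effort":[5.54773,0.58176,-1.16278,0.49367]}
{"k":5,"q":[-1.15702,-0.36448,-0.93649,0.10865],"w":[-6.0847,5.21054,-6.91958,2.1808],"tcp":[0.42816,0.095,0.68014],"effort":[8.60856,0.28433,-0.29367,0.49667]}
{"k":6,"q":[-1.26739,-0.27143,-1.06608,0.15007],"w":[-5.01808,4.14345,-6.1092,1.84816],"tcp":[0.42255,0.07622,0.65663],"effort":[9.1494,-0.2672,0.63661,0.62156]}
{"k":7,"q":[-1.35812,-0.20089,-1.17997,0.18044],"w":[-4.1085,2.98284,-5.357,1.13622],"tcp":[0.41863,0.05687,0.6318],"effort":[8.02397,-1.03637,1.45672,0.74737]}
{"k":8,"q":[-1.4339,-0.15214,-1.28078,0.19623],"w":[-3.50393,1.96411,-4.78697,0.44338],"tcp":[0.41526,0.03671,0.60705],"effort":[6.87539,-1.55409,2.18344,0.80829]}
{"k":9,"q":[-1.50017,-0.12138,-1.37207,0.19928],"w":[-3.14501,1.17362,-4.38789,-0.0976],"tcp":[0.4111,0.01584,0.58299],"effort":[6.44413,-1.69156,2.86199,0.79987]}
{"k":10,"q":[-1.56051,-0.10408,-1.45671,0.19334],"w":[-2.90121,0.60128,-4.10649,-0.45664],"tcp":[0.40518,-0.00539,0.55985],"effort":[6.68349,-1.56274,3.50489,0.7345]}
{"k":11,"q":[-1.61601,-0.09664,-1.53641,0.18096],"w":[-2.65495,0.17548,-3.8846,-0.73192],"tcp":[0.39708,-0.02652,0.53765],"effort":[7.2485,-1.32857,4.10232,0.65103]}
{"k":12,"q":[-1.66599,-0.09666,-1.61197,0.16407],"w":[-2.34667,-0.14995,-3.68775,-0.89502],"tcp":[0.38683,-0.04708,0.51638],"effort":[7.92316,-1.07908,4.65218,0.55297]}
{"k":13,"q":[-1.70888,-0.10268,-1.68361,0.14474],"w":[-1.9415,-0.43909,-3.48412,-0.99113],"tcp":[0.37466,-0.06666,0.49601],"effort":[8.54345,-0.85266,5.14714,0.45506]}
{"k":14,"q":[-1.74262,-0.11457,-1.75093,0.12382],"w":[-1.42938,-0.74269,-3.25318,-1.05495],"tcp":[0.36099,-0.08499,0.47653],"effort":[9.04609,-0.63654,5.58105,0.36483]}
{"k":15,"q":[-1.76516,-0.13273,-1.81334,0.10211],"w":[-0.82111,-1.06818,-2.99121,-1.07411],"tcp":[0.34626,-0.10192,0.458],"effort":[9.43909,-0.42186,5.95471,0.28086]}
{"k":16,"q":[-1.77471,-0.15758,-1.87022,0.08055],"w":[-0.12875,-1.41336,-2.69711,-1.04373],"tcp":[0.33089,-0.1174,0.44043],"effort":[9.72635,-0.20291,6.26997,0.20391]}
{"k":17,"q":[-1.76971,-0.18942,-1.92091,0.0602],"w":[0.63417,-1.76762,-2.37151,-0.95642],"tcp":[0.31534,-0.13148,0.42385],"effort":[9.88678,0.01858,6.52888,0.13492]}
{"k":18,"q":[-1.74892,-0.22827,-1.9648,0.04229],"w":[1.45223,-2.11515,-2.0166,-0.80467],"tcp":[0.30005,-0.14429,0.40824],"effort":[9.8562,0.2287,6.73147,0.07563]}
{"k":19,"q":[-1.71148,-0.2738,-2.00137,0.02815],"w":[2.30005,-2.43487,-1.63797,-0.5846],"tcp":[0.28547,-0.15608,0.39361],"effort":[9.5377,0.3994,6.87397,0.02904]}
{"k":20,"q":[-1.6572,-0.3252,-2.03025,0.01907],"w":[3.13697,-2.70334,-1.24653,-0.30359],"tcp":[0.27206,-0.16715,0.37989],"effort":[8.84606,0.49631,6.94936,-3e-05]}
{"k":21,"q":[-1.58686,-0.38123,-2.05133,0.01606],"w":[3.90742,-2.90141,-0.8591,0.00417],"tcp":[0.26027,-0.1778,0.36702],"effort":[7.76273,0.49203,6.95025,-0.00325]}
{"k":22,"q":[-1.5024,-0.44044,-2.06491,0.01871],"w":[4.55013,-3.02321,-0.49626,0.26418],"tcp":[0.25055,-0.18833,0.35488],"effort":[6.35708,0.37571,6.8717,0.03302]}
{"k":23,"q":[-1.40687,-0.5012,-2.07166,0.02663],"w":[5.01471,-3.06053,-0.17651,0.52152],"tcp":[0.24318,-0.1989,0.34337],"effort":[4.84912,0.21276,6.72746,0.08784]}
{"k":24,"q":[-1.30402,-0.56204,-2.07257,0.03906],"w":[5.28307,-3.03521,0.08873,0.70678],"tcp":[0.2382,-0.20956,0.33243],"effort":[3.36194,0.03412,6.52479,0.16592]}
{"k":25,"q":[-1.19774,-0.62192,-2.06876,0.05437],"w":[5.35996,-2.96912,0.29516,0.80201],"tcp":[0.23554,-0.22021,0.32198],"effort":[2.00344,-0.11722,6.27847,0.25957]}
{"k":26,"q":[-1.09159,-0.68024,-2.06139,0.07078],"w":[5.27052,-2.8815,0.44552,0.81511],"tcp":[0.23492,-0.23074,0.31203],"effort":[0.83351,-0.20835,6.00483,0.35743]}
{"k":27,"q":[-0.98855,-0.73672,-2.05152,0.08683],"w":[5.05064,-2.78558,0.5462,0.76628],"tcp":[0.23594,-0.241,0.3026],"effort":[-0.12955,-0.2242,5.72111,0.44908]}
{"k":28,"q":[-0.89083,-0.79126,-2.04006,0.10148],"w":[4.73874,-2.68834,0.60526,0.6787],"tcp":[0.23812,-0.25088,0.29374],"effort":[-0.89376,-0.16638,5.44256,0.5272]}
{"k":29,"q":[-0.79992,-0.84389,-2.02775,0.11415],"w":[4.37039,-2.59228,0.63103,0.57279],"tcp":[0.24101,-0.26032,0.28548],"effort":[-1.48138,-0.04812,5.18075,0.58818]}
{"k":30,"q":[-0.71664,-0.89463,-2.01518,0.12462],"w":[3.97562,-2.49752,0.63142,0.46379],"tcp":[0.24419,-0.2693,0.27789]}
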